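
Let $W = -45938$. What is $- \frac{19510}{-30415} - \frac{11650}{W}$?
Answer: $\frac{125058513}{139720427} \approx 0.89506$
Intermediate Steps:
$- \frac{19510}{-30415} - \frac{11650}{W} = - \frac{19510}{-30415} - \frac{11650}{-45938} = \left(-19510\right) \left(- \frac{1}{30415}\right) - - \frac{5825}{22969} = \frac{3902}{6083} + \frac{5825}{22969} = \frac{125058513}{139720427}$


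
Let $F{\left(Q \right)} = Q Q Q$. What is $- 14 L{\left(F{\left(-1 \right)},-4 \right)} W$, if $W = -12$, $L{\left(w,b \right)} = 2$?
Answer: $336$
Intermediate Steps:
$F{\left(Q \right)} = Q^{3}$ ($F{\left(Q \right)} = Q^{2} Q = Q^{3}$)
$- 14 L{\left(F{\left(-1 \right)},-4 \right)} W = \left(-14\right) 2 \left(-12\right) = \left(-28\right) \left(-12\right) = 336$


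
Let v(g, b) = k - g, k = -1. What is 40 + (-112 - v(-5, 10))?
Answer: -76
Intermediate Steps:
v(g, b) = -1 - g
40 + (-112 - v(-5, 10)) = 40 + (-112 - (-1 - 1*(-5))) = 40 + (-112 - (-1 + 5)) = 40 + (-112 - 1*4) = 40 + (-112 - 4) = 40 - 116 = -76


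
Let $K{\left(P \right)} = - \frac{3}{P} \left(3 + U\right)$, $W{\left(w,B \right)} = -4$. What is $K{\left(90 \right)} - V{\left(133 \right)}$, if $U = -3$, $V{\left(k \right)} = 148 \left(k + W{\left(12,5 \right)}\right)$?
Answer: $-19092$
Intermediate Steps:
$V{\left(k \right)} = -592 + 148 k$ ($V{\left(k \right)} = 148 \left(k - 4\right) = 148 \left(-4 + k\right) = -592 + 148 k$)
$K{\left(P \right)} = 0$ ($K{\left(P \right)} = - \frac{3}{P} \left(3 - 3\right) = - \frac{3}{P} 0 = 0$)
$K{\left(90 \right)} - V{\left(133 \right)} = 0 - \left(-592 + 148 \cdot 133\right) = 0 - \left(-592 + 19684\right) = 0 - 19092 = -19092$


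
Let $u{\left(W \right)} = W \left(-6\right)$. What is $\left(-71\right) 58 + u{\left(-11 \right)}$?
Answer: $-4052$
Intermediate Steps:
$u{\left(W \right)} = - 6 W$
$\left(-71\right) 58 + u{\left(-11 \right)} = \left(-71\right) 58 - -66 = -4118 + 66 = -4052$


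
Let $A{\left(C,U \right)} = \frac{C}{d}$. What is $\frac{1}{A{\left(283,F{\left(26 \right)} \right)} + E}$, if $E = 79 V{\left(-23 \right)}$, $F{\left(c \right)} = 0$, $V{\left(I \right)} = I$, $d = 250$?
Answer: $- \frac{250}{453967} \approx -0.0005507$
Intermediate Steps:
$E = -1817$ ($E = 79 \left(-23\right) = -1817$)
$A{\left(C,U \right)} = \frac{C}{250}$
$\frac{1}{A{\left(283,F{\left(26 \right)} \right)} + E} = \frac{1}{\frac{1}{250} \cdot 283 - 1817} = \frac{1}{\frac{283}{250} - 1817} = \frac{1}{- \frac{453967}{250}} = - \frac{250}{453967}$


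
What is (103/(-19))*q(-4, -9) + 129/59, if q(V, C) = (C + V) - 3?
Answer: 99683/1121 ≈ 88.923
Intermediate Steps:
q(V, C) = -3 + C + V
(103/(-19))*q(-4, -9) + 129/59 = (103/(-19))*(-3 - 9 - 4) + 129/59 = (103*(-1/19))*(-16) + 129*(1/59) = -103/19*(-16) + 129/59 = 1648/19 + 129/59 = 99683/1121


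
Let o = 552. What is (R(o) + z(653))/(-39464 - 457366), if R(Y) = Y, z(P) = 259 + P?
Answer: -244/82805 ≈ -0.0029467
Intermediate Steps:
(R(o) + z(653))/(-39464 - 457366) = (552 + (259 + 653))/(-39464 - 457366) = (552 + 912)/(-496830) = 1464*(-1/496830) = -244/82805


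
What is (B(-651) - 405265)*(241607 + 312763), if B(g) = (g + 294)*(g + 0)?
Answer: -95827289460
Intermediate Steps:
B(g) = g*(294 + g) (B(g) = (294 + g)*g = g*(294 + g))
(B(-651) - 405265)*(241607 + 312763) = (-651*(294 - 651) - 405265)*(241607 + 312763) = (-651*(-357) - 405265)*554370 = (232407 - 405265)*554370 = -172858*554370 = -95827289460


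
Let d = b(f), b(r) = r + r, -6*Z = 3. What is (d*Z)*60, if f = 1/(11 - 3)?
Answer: -15/2 ≈ -7.5000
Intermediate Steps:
Z = -½ (Z = -⅙*3 = -½ ≈ -0.50000)
f = ⅛ (f = 1/8 = ⅛ ≈ 0.12500)
b(r) = 2*r
d = ¼ (d = 2*(⅛) = ¼ ≈ 0.25000)
(d*Z)*60 = ((¼)*(-½))*60 = -⅛*60 = -15/2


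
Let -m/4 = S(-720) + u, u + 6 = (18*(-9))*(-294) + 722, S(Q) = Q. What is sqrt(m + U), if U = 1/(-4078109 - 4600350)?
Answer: I*sqrt(14347330179502950235)/8678459 ≈ 436.46*I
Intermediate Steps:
u = 48344 (u = -6 + ((18*(-9))*(-294) + 722) = -6 + (-162*(-294) + 722) = -6 + (47628 + 722) = -6 + 48350 = 48344)
U = -1/8678459 (U = 1/(-8678459) = -1/8678459 ≈ -1.1523e-7)
m = -190496 (m = -4*(-720 + 48344) = -4*47624 = -190496)
sqrt(m + U) = sqrt(-190496 - 1/8678459) = sqrt(-1653211725665/8678459) = I*sqrt(14347330179502950235)/8678459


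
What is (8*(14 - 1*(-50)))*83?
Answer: 42496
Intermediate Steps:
(8*(14 - 1*(-50)))*83 = (8*(14 + 50))*83 = (8*64)*83 = 512*83 = 42496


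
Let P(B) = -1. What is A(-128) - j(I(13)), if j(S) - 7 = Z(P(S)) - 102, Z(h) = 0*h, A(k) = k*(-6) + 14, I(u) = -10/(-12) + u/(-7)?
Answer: 877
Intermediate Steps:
I(u) = ⅚ - u/7 (I(u) = -10*(-1/12) + u*(-⅐) = ⅚ - u/7)
A(k) = 14 - 6*k (A(k) = -6*k + 14 = 14 - 6*k)
Z(h) = 0
j(S) = -95 (j(S) = 7 + (0 - 102) = 7 - 102 = -95)
A(-128) - j(I(13)) = (14 - 6*(-128)) - 1*(-95) = (14 + 768) + 95 = 782 + 95 = 877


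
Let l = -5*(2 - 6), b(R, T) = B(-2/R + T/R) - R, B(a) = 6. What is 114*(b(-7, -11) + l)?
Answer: 3762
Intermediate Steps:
b(R, T) = 6 - R
l = 20 (l = -5*(-4) = 20)
114*(b(-7, -11) + l) = 114*((6 - 1*(-7)) + 20) = 114*((6 + 7) + 20) = 114*(13 + 20) = 114*33 = 3762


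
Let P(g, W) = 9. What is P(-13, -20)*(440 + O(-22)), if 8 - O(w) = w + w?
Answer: 4428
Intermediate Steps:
O(w) = 8 - 2*w (O(w) = 8 - (w + w) = 8 - 2*w)
P(-13, -20)*(440 + O(-22)) = 9*(440 + (8 - 2*(-22))) = 9*(440 + (8 + 44)) = 9*(440 + 52) = 9*492 = 4428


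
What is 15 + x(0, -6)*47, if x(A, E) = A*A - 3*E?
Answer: 861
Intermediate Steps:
x(A, E) = A**2 - 3*E
15 + x(0, -6)*47 = 15 + (0**2 - 3*(-6))*47 = 15 + (0 + 18)*47 = 15 + 18*47 = 15 + 846 = 861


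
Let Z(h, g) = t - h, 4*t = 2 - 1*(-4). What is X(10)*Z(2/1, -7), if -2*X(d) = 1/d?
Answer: 1/40 ≈ 0.025000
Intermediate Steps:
X(d) = -1/(2*d)
t = 3/2 (t = (2 - 1*(-4))/4 = (2 + 4)/4 = (1/4)*6 = 3/2 ≈ 1.5000)
Z(h, g) = 3/2 - h
X(10)*Z(2/1, -7) = (-1/2/10)*(3/2 - 2/1) = (-1/2*1/10)*(3/2 - 2) = -(3/2 - 1*2)/20 = -(3/2 - 2)/20 = -1/20*(-1/2) = 1/40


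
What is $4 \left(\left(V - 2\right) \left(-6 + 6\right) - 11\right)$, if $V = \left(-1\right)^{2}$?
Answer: $-44$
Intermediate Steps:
$V = 1$
$4 \left(\left(V - 2\right) \left(-6 + 6\right) - 11\right) = 4 \left(\left(1 - 2\right) \left(-6 + 6\right) - 11\right) = 4 \left(\left(-1\right) 0 - 11\right) = 4 \left(0 - 11\right) = 4 \left(-11\right) = -44$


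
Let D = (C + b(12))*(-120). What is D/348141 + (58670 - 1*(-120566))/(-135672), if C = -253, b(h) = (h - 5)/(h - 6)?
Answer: -4858282703/3936082146 ≈ -1.2343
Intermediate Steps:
b(h) = (-5 + h)/(-6 + h)
D = 30220 (D = (-253 + (-5 + 12)/(-6 + 12))*(-120) = (-253 + 7/6)*(-120) = -1511/6*(-120) = 30220)
D/348141 + (58670 - 1*(-120566))/(-135672) = 30220/348141 + (58670 - 1*(-120566))/(-135672) = 30220*(1/348141) + (58670 + 120566)*(-1/135672) = 30220/348141 + 179236*(-1/135672) = 30220/348141 - 44809/33918 = -4858282703/3936082146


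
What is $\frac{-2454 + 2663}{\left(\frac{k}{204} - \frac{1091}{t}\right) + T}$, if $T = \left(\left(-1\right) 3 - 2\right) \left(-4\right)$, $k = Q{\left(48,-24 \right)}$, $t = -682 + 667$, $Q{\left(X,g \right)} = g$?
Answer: $\frac{255}{113} \approx 2.2566$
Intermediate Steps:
$t = -15$
$k = -24$
$T = 20$ ($T = \left(-3 - 2\right) \left(-4\right) = \left(-5\right) \left(-4\right) = 20$)
$\frac{-2454 + 2663}{\left(\frac{k}{204} - \frac{1091}{t}\right) + T} = \frac{-2454 + 2663}{\left(- \frac{24}{204} - \frac{1091}{-15}\right) + 20} = \frac{209}{\left(\left(-24\right) \frac{1}{204} - - \frac{1091}{15}\right) + 20} = \frac{209}{\left(- \frac{2}{17} + \frac{1091}{15}\right) + 20} = \frac{209}{\frac{18517}{255} + 20} = \frac{209}{\frac{23617}{255}} = 209 \cdot \frac{255}{23617} = \frac{255}{113}$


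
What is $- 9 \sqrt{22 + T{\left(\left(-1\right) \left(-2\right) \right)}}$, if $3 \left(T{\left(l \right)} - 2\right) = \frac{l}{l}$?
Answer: $- 3 \sqrt{219} \approx -44.396$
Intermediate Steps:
$T{\left(l \right)} = \frac{7}{3}$ ($T{\left(l \right)} = 2 + \frac{l \frac{1}{l}}{3} = 2 + \frac{1}{3} \cdot 1 = 2 + \frac{1}{3} = \frac{7}{3}$)
$- 9 \sqrt{22 + T{\left(\left(-1\right) \left(-2\right) \right)}} = - 9 \sqrt{22 + \frac{7}{3}} = - 9 \sqrt{\frac{73}{3}} = - 9 \frac{\sqrt{219}}{3} = - 3 \sqrt{219}$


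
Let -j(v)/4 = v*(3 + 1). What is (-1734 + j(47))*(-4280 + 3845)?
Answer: 1081410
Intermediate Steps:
j(v) = -16*v (j(v) = -4*v*(3 + 1) = -4*v*4 = -16*v)
(-1734 + j(47))*(-4280 + 3845) = (-1734 - 16*47)*(-4280 + 3845) = (-1734 - 752)*(-435) = -2486*(-435) = 1081410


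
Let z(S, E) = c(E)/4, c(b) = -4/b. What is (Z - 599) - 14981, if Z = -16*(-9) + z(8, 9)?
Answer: -138925/9 ≈ -15436.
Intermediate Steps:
z(S, E) = -1/E (z(S, E) = -4/E/4 = -4/E*(1/4) = -1/E)
Z = 1295/9 (Z = -16*(-9) - 1/9 = 144 - 1*1/9 = 144 - 1/9 = 1295/9 ≈ 143.89)
(Z - 599) - 14981 = (1295/9 - 599) - 14981 = -4096/9 - 14981 = -138925/9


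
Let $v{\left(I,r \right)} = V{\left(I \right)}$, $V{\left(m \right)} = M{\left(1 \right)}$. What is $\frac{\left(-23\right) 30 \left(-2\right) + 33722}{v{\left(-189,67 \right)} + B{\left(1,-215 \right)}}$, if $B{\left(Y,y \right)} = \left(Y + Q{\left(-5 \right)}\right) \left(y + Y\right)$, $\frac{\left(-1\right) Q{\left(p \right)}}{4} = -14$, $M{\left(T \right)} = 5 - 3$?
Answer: $- \frac{17551}{6098} \approx -2.8782$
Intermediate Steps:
$M{\left(T \right)} = 2$ ($M{\left(T \right)} = 5 - 3 = 2$)
$Q{\left(p \right)} = 56$ ($Q{\left(p \right)} = \left(-4\right) \left(-14\right) = 56$)
$V{\left(m \right)} = 2$
$B{\left(Y,y \right)} = \left(56 + Y\right) \left(Y + y\right)$ ($B{\left(Y,y \right)} = \left(Y + 56\right) \left(y + Y\right) = \left(56 + Y\right) \left(Y + y\right)$)
$v{\left(I,r \right)} = 2$
$\frac{\left(-23\right) 30 \left(-2\right) + 33722}{v{\left(-189,67 \right)} + B{\left(1,-215 \right)}} = \frac{\left(-23\right) 30 \left(-2\right) + 33722}{2 + \left(1^{2} + 56 \cdot 1 + 56 \left(-215\right) + 1 \left(-215\right)\right)} = \frac{\left(-690\right) \left(-2\right) + 33722}{2 + \left(1 + 56 - 12040 - 215\right)} = \frac{1380 + 33722}{2 - 12198} = \frac{35102}{-12196} = 35102 \left(- \frac{1}{12196}\right) = - \frac{17551}{6098}$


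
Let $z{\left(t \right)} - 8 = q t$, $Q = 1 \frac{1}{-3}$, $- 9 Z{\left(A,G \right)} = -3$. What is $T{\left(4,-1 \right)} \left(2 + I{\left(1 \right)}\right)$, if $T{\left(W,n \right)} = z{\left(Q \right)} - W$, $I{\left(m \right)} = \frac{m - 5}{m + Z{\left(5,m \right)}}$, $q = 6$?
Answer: $-2$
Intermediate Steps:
$Z{\left(A,G \right)} = \frac{1}{3}$ ($Z{\left(A,G \right)} = \left(- \frac{1}{9}\right) \left(-3\right) = \frac{1}{3}$)
$Q = - \frac{1}{3}$ ($Q = 1 \left(- \frac{1}{3}\right) = - \frac{1}{3} \approx -0.33333$)
$I{\left(m \right)} = \frac{-5 + m}{\frac{1}{3} + m}$ ($I{\left(m \right)} = \frac{m - 5}{m + \frac{1}{3}} = \frac{-5 + m}{\frac{1}{3} + m}$)
$z{\left(t \right)} = 8 + 6 t$
$T{\left(W,n \right)} = 6 - W$ ($T{\left(W,n \right)} = \left(8 + 6 \left(- \frac{1}{3}\right)\right) - W = \left(8 - 2\right) - W = 6 - W$)
$T{\left(4,-1 \right)} \left(2 + I{\left(1 \right)}\right) = \left(6 - 4\right) \left(2 + \frac{3 \left(-5 + 1\right)}{1 + 3 \cdot 1}\right) = \left(6 - 4\right) \left(2 + 3 \frac{1}{1 + 3} \left(-4\right)\right) = 2 \left(2 + 3 \cdot \frac{1}{4} \left(-4\right)\right) = 2 \left(2 - 3\right) = 2 \left(-1\right) = -2$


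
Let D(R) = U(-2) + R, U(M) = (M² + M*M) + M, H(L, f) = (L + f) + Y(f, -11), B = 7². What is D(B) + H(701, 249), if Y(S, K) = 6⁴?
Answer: 2301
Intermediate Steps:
B = 49
Y(S, K) = 1296
H(L, f) = 1296 + L + f (H(L, f) = (L + f) + 1296 = 1296 + L + f)
U(M) = M + 2*M² (U(M) = (M² + M²) + M = 2*M² + M = M + 2*M²)
D(R) = 6 + R (D(R) = -2*(1 + 2*(-2)) + R = -2*(1 - 4) + R = -2*(-3) + R = 6 + R)
D(B) + H(701, 249) = (6 + 49) + (1296 + 701 + 249) = 55 + 2246 = 2301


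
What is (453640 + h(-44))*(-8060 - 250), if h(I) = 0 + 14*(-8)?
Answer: -3768817680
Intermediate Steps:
h(I) = -112 (h(I) = 0 - 112 = -112)
(453640 + h(-44))*(-8060 - 250) = (453640 - 112)*(-8060 - 250) = 453528*(-8310) = -3768817680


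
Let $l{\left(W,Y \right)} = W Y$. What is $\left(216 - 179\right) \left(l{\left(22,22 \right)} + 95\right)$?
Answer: $21423$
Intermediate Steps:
$\left(216 - 179\right) \left(l{\left(22,22 \right)} + 95\right) = \left(216 - 179\right) \left(22 \cdot 22 + 95\right) = 37 \left(484 + 95\right) = 37 \cdot 579 = 21423$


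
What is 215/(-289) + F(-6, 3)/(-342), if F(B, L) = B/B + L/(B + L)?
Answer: -215/289 ≈ -0.74394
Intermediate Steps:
F(B, L) = 1 + L/(B + L)
215/(-289) + F(-6, 3)/(-342) = 215/(-289) + ((-6 + 2*3)/(-6 + 3))/(-342) = 215*(-1/289) + ((-6 + 6)/(-3))*(-1/342) = -215/289 - ⅓*0*(-1/342) = -215/289 + 0*(-1/342) = -215/289 + 0 = -215/289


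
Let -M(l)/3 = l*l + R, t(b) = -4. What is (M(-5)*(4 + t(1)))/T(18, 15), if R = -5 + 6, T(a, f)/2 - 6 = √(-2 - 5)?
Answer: 0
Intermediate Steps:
T(a, f) = 12 + 2*I*√7 (T(a, f) = 12 + 2*√(-2 - 5) = 12 + 2*√(-7) = 12 + 2*(I*√7) = 12 + 2*I*√7)
R = 1
M(l) = -3 - 3*l² (M(l) = -3*(l*l + 1) = -3*(l² + 1) = -3*(1 + l²) = -3 - 3*l²)
(M(-5)*(4 + t(1)))/T(18, 15) = ((-3 - 3*(-5)²)*(4 - 4))/(12 + 2*I*√7) = ((-3 - 3*25)*0)/(12 + 2*I*√7) = ((-3 - 75)*0)/(12 + 2*I*√7) = (-78*0)/(12 + 2*I*√7) = 0/(12 + 2*I*√7) = 0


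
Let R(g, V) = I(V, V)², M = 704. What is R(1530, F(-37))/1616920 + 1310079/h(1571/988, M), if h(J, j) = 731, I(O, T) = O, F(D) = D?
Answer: 2118293937419/1181968520 ≈ 1792.2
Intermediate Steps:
R(g, V) = V²
R(1530, F(-37))/1616920 + 1310079/h(1571/988, M) = (-37)²/1616920 + 1310079/731 = 1369*(1/1616920) + 1310079*(1/731) = 1369/1616920 + 1310079/731 = 2118293937419/1181968520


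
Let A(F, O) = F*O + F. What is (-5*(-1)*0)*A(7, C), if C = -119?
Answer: 0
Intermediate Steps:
A(F, O) = F + F*O
(-5*(-1)*0)*A(7, C) = (-5*(-1)*0)*(7*(1 - 119)) = (5*0)*(7*(-118)) = 0*(-826) = 0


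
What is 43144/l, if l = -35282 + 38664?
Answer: 21572/1691 ≈ 12.757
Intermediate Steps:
l = 3382
43144/l = 43144/3382 = 43144*(1/3382) = 21572/1691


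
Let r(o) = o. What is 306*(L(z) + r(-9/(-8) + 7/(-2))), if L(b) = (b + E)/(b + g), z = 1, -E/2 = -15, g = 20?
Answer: -7701/28 ≈ -275.04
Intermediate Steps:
E = 30 (E = -2*(-15) = 30)
L(b) = (30 + b)/(20 + b) (L(b) = (b + 30)/(b + 20) = (30 + b)/(20 + b))
306*(L(z) + r(-9/(-8) + 7/(-2))) = 306*((30 + 1)/(20 + 1) + (-9/(-8) + 7/(-2))) = 306*(31/21 + (-9*(-⅛) + 7*(-½))) = 306*((1/21)*31 + (9/8 - 7/2)) = 306*(31/21 - 19/8) = 306*(-151/168) = -7701/28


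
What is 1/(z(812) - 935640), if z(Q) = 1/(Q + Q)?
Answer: -1624/1519479359 ≈ -1.0688e-6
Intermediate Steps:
z(Q) = 1/(2*Q)
1/(z(812) - 935640) = 1/((½)/812 - 935640) = 1/((½)*(1/812) - 935640) = 1/(1/1624 - 935640) = 1/(-1519479359/1624) = -1624/1519479359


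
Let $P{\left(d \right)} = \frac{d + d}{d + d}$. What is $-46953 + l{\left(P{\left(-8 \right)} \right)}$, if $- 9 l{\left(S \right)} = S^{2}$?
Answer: $- \frac{422578}{9} \approx -46953.0$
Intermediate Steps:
$P{\left(d \right)} = 1$ ($P{\left(d \right)} = \frac{2 d}{2 d} = 2 d \frac{1}{2 d} = 1$)
$l{\left(S \right)} = - \frac{S^{2}}{9}$
$-46953 + l{\left(P{\left(-8 \right)} \right)} = -46953 - \frac{1^{2}}{9} = -46953 - \frac{1}{9} = - \frac{422578}{9}$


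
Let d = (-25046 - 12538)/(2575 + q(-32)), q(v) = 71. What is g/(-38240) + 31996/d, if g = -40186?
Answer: -3745303469/1663440 ≈ -2251.5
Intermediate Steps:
d = -696/49 (d = (-25046 - 12538)/(2575 + 71) = -37584/2646 = -37584*1/2646 = -696/49 ≈ -14.204)
g/(-38240) + 31996/d = -40186/(-38240) + 31996/(-696/49) = -40186*(-1/38240) + 31996*(-49/696) = 20093/19120 - 391951/174 = -3745303469/1663440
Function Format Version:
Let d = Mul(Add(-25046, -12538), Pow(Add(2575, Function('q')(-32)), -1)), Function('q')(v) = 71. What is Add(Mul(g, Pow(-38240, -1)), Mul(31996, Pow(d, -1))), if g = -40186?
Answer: Rational(-3745303469, 1663440) ≈ -2251.5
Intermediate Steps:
d = Rational(-696, 49) (d = Mul(Add(-25046, -12538), Pow(Add(2575, 71), -1)) = Mul(-37584, Pow(2646, -1)) = Mul(-37584, Rational(1, 2646)) = Rational(-696, 49) ≈ -14.204)
Add(Mul(g, Pow(-38240, -1)), Mul(31996, Pow(d, -1))) = Add(Mul(-40186, Pow(-38240, -1)), Mul(31996, Pow(Rational(-696, 49), -1))) = Add(Mul(-40186, Rational(-1, 38240)), Mul(31996, Rational(-49, 696))) = Add(Rational(20093, 19120), Rational(-391951, 174)) = Rational(-3745303469, 1663440)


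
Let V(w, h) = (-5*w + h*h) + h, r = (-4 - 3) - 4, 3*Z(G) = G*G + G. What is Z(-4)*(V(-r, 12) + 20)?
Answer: 484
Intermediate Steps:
Z(G) = G/3 + G²/3 (Z(G) = (G*G + G)/3 = (G² + G)/3 = (G + G²)/3 = G/3 + G²/3)
r = -11 (r = -7 - 4 = -11)
V(w, h) = h + h² - 5*w (V(w, h) = (-5*w + h²) + h = (h² - 5*w) + h = h + h² - 5*w)
Z(-4)*(V(-r, 12) + 20) = ((⅓)*(-4)*(1 - 4))*((12 + 12² - (-5)*(-11)) + 20) = ((⅓)*(-4)*(-3))*((12 + 144 - 5*11) + 20) = 4*((12 + 144 - 55) + 20) = 4*(101 + 20) = 4*121 = 484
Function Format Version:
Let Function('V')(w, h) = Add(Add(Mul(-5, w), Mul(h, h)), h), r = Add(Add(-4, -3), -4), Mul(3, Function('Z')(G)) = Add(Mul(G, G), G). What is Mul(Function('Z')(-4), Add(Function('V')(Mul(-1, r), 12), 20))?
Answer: 484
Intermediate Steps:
Function('Z')(G) = Add(Mul(Rational(1, 3), G), Mul(Rational(1, 3), Pow(G, 2))) (Function('Z')(G) = Mul(Rational(1, 3), Add(Mul(G, G), G)) = Mul(Rational(1, 3), Add(Pow(G, 2), G)) = Mul(Rational(1, 3), Add(G, Pow(G, 2))) = Add(Mul(Rational(1, 3), G), Mul(Rational(1, 3), Pow(G, 2))))
r = -11 (r = Add(-7, -4) = -11)
Function('V')(w, h) = Add(h, Pow(h, 2), Mul(-5, w)) (Function('V')(w, h) = Add(Add(Mul(-5, w), Pow(h, 2)), h) = Add(Add(Pow(h, 2), Mul(-5, w)), h) = Add(h, Pow(h, 2), Mul(-5, w)))
Mul(Function('Z')(-4), Add(Function('V')(Mul(-1, r), 12), 20)) = Mul(Mul(Rational(1, 3), -4, Add(1, -4)), Add(Add(12, Pow(12, 2), Mul(-5, Mul(-1, -11))), 20)) = Mul(Mul(Rational(1, 3), -4, -3), Add(Add(12, 144, Mul(-5, 11)), 20)) = Mul(4, Add(Add(12, 144, -55), 20)) = Mul(4, Add(101, 20)) = Mul(4, 121) = 484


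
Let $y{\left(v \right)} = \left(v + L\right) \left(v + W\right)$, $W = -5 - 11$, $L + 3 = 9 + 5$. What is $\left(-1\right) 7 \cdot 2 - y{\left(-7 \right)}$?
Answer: $78$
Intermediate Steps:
$L = 11$ ($L = -3 + \left(9 + 5\right) = -3 + 14 = 11$)
$W = -16$ ($W = -5 - 11 = -16$)
$y{\left(v \right)} = \left(-16 + v\right) \left(11 + v\right)$ ($y{\left(v \right)} = \left(v + 11\right) \left(v - 16\right) = \left(11 + v\right) \left(-16 + v\right) = \left(-16 + v\right) \left(11 + v\right)$)
$\left(-1\right) 7 \cdot 2 - y{\left(-7 \right)} = \left(-1\right) 7 \cdot 2 - \left(-176 + \left(-7\right)^{2} - -35\right) = \left(-7\right) 2 - \left(-176 + 49 + 35\right) = -14 - -92 = -14 + 92 = 78$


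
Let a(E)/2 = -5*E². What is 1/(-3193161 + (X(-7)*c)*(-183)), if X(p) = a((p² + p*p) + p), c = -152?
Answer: -1/2306636121 ≈ -4.3353e-10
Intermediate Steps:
a(E) = -10*E² (a(E) = 2*(-5*E²) = -10*E²)
X(p) = -10*(p + 2*p²)² (X(p) = -10*((p² + p*p) + p)² = -10*((p² + p²) + p)² = -10*(2*p² + p)² = -10*(p + 2*p²)²)
1/(-3193161 + (X(-7)*c)*(-183)) = 1/(-3193161 + (-10*(-7)²*(1 + 2*(-7))²*(-152))*(-183)) = 1/(-3193161 + (-10*49*(1 - 14)²*(-152))*(-183)) = 1/(-3193161 + (-10*49*(-13)²*(-152))*(-183)) = 1/(-3193161 + (-10*49*169*(-152))*(-183)) = 1/(-3193161 - 82810*(-152)*(-183)) = 1/(-3193161 + 12587120*(-183)) = 1/(-3193161 - 2303442960) = 1/(-2306636121) = -1/2306636121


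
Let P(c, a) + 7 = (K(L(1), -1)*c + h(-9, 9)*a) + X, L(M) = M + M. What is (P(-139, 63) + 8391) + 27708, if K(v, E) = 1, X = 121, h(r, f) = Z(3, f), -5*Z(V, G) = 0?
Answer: 36074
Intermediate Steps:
Z(V, G) = 0 (Z(V, G) = -⅕*0 = 0)
h(r, f) = 0
L(M) = 2*M
P(c, a) = 114 + c (P(c, a) = -7 + ((1*c + 0*a) + 121) = -7 + ((c + 0) + 121) = -7 + (c + 121) = -7 + (121 + c) = 114 + c)
(P(-139, 63) + 8391) + 27708 = ((114 - 139) + 8391) + 27708 = (-25 + 8391) + 27708 = 8366 + 27708 = 36074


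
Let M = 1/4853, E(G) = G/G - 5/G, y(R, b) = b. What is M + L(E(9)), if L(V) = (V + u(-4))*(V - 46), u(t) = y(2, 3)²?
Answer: -169126969/393093 ≈ -430.25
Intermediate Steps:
E(G) = 1 - 5/G
u(t) = 9 (u(t) = 3² = 9)
M = 1/4853 ≈ 0.00020606
L(V) = (-46 + V)*(9 + V) (L(V) = (V + 9)*(V - 46) = (9 + V)*(-46 + V) = (-46 + V)*(9 + V))
M + L(E(9)) = 1/4853 + (-414 + ((-5 + 9)/9)² - 37*(-5 + 9)/9) = 1/4853 + (-414 + ((⅑)*4)² - 37*4/9) = 1/4853 + (-414 + (4/9)² - 37*4/9) = 1/4853 + (-414 + 16/81 - 148/9) = 1/4853 - 34850/81 = -169126969/393093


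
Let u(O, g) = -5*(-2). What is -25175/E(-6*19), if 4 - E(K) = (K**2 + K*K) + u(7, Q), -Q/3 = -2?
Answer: 25175/25998 ≈ 0.96834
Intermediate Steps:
Q = 6 (Q = -3*(-2) = 6)
u(O, g) = 10
E(K) = -6 - 2*K**2 (E(K) = 4 - ((K**2 + K*K) + 10) = 4 - ((K**2 + K**2) + 10) = 4 - (2*K**2 + 10) = 4 - (10 + 2*K**2) = 4 + (-10 - 2*K**2) = -6 - 2*K**2)
-25175/E(-6*19) = -25175/(-6 - 2*(-6*19)**2) = -25175/(-6 - 2*(-114)**2) = -25175/(-6 - 2*12996) = -25175/(-6 - 25992) = -25175/(-25998) = -25175*(-1/25998) = 25175/25998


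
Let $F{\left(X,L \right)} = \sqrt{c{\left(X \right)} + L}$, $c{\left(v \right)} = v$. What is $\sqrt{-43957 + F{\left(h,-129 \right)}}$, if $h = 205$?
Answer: $\sqrt{-43957 + 2 \sqrt{19}} \approx 209.64 i$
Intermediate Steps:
$F{\left(X,L \right)} = \sqrt{L + X}$ ($F{\left(X,L \right)} = \sqrt{X + L} = \sqrt{L + X}$)
$\sqrt{-43957 + F{\left(h,-129 \right)}} = \sqrt{-43957 + \sqrt{-129 + 205}} = \sqrt{-43957 + \sqrt{76}} = \sqrt{-43957 + 2 \sqrt{19}}$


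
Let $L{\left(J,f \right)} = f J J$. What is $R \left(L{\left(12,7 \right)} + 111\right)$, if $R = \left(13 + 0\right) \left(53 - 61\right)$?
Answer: $-116376$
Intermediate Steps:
$L{\left(J,f \right)} = f J^{2}$ ($L{\left(J,f \right)} = J f J = f J^{2}$)
$R = -104$ ($R = 13 \left(-8\right) = -104$)
$R \left(L{\left(12,7 \right)} + 111\right) = - 104 \left(7 \cdot 12^{2} + 111\right) = - 104 \left(7 \cdot 144 + 111\right) = - 104 \left(1008 + 111\right) = \left(-104\right) 1119 = -116376$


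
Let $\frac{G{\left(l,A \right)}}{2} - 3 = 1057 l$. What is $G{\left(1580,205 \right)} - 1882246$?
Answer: $1457880$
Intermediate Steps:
$G{\left(l,A \right)} = 6 + 2114 l$ ($G{\left(l,A \right)} = 6 + 2 \cdot 1057 l = 6 + 2114 l$)
$G{\left(1580,205 \right)} - 1882246 = \left(6 + 2114 \cdot 1580\right) - 1882246 = \left(6 + 3340120\right) - 1882246 = 3340126 - 1882246 = 1457880$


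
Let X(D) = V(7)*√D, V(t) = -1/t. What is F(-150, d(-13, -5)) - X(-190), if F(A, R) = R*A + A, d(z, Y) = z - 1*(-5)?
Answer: 1050 + I*√190/7 ≈ 1050.0 + 1.9692*I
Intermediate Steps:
d(z, Y) = 5 + z (d(z, Y) = z + 5 = 5 + z)
X(D) = -√D/7 (X(D) = (-1/7)*√D = (-1*⅐)*√D = -√D/7)
F(A, R) = A + A*R (F(A, R) = A*R + A = A + A*R)
F(-150, d(-13, -5)) - X(-190) = -150*(1 + (5 - 13)) - (-1)*√(-190)/7 = -150*(1 - 8) - (-1)*I*√190/7 = -150*(-7) - (-1)*I*√190/7 = 1050 + I*√190/7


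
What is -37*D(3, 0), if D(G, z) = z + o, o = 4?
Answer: -148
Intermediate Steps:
D(G, z) = 4 + z (D(G, z) = z + 4 = 4 + z)
-37*D(3, 0) = -37*(4 + 0) = -37*4 = -148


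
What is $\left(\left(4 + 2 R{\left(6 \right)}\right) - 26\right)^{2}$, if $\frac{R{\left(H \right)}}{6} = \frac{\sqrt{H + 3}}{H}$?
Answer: $256$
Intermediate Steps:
$R{\left(H \right)} = \frac{6 \sqrt{3 + H}}{H}$ ($R{\left(H \right)} = 6 \frac{\sqrt{H + 3}}{H} = 6 \frac{\sqrt{3 + H}}{H} = \frac{6 \sqrt{3 + H}}{H}$)
$\left(\left(4 + 2 R{\left(6 \right)}\right) - 26\right)^{2} = \left(\left(4 + 2 \frac{6 \sqrt{3 + 6}}{6}\right) - 26\right)^{2} = \left(\left(4 + 2 \cdot 6 \cdot \frac{1}{6} \sqrt{9}\right) - 26\right)^{2} = \left(\left(4 + 2 \cdot 6 \cdot \frac{1}{6} \cdot 3\right) - 26\right)^{2} = \left(\left(4 + 2 \cdot 3\right) - 26\right)^{2} = \left(\left(4 + 6\right) - 26\right)^{2} = \left(10 - 26\right)^{2} = \left(-16\right)^{2} = 256$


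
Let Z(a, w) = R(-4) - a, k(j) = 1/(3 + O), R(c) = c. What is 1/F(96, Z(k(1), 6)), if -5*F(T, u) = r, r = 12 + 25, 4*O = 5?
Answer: -5/37 ≈ -0.13514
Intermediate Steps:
O = 5/4 (O = (¼)*5 = 5/4 ≈ 1.2500)
k(j) = 4/17 (k(j) = 1/(3 + 5/4) = 1/(17/4) = 4/17)
Z(a, w) = -4 - a
r = 37
F(T, u) = -37/5 (F(T, u) = -⅕*37 = -37/5)
1/F(96, Z(k(1), 6)) = 1/(-37/5) = -5/37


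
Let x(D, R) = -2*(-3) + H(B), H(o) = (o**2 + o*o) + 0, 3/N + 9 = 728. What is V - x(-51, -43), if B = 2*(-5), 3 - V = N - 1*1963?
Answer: 1265437/719 ≈ 1760.0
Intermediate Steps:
N = 3/719 (N = 3/(-9 + 728) = 3/719 ≈ 0.0041725)
V = 1413551/719 (V = 3 - (3/719 - 1*1963) = 3 - (3/719 - 1963) = 3 - 1*(-1411394/719) = 3 + 1411394/719 = 1413551/719 ≈ 1966.0)
B = -10
H(o) = 2*o**2 (H(o) = (o**2 + o**2) + 0 = 2*o**2 + 0 = 2*o**2)
x(D, R) = 206 (x(D, R) = -2*(-3) + 2*(-10)**2 = 6 + 2*100 = 6 + 200 = 206)
V - x(-51, -43) = 1413551/719 - 1*206 = 1413551/719 - 206 = 1265437/719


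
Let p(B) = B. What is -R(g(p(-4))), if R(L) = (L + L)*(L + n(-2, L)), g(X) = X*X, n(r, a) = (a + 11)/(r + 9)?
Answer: -4448/7 ≈ -635.43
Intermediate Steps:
n(r, a) = (11 + a)/(9 + r)
g(X) = X²
R(L) = 2*L*(11/7 + 8*L/7) (R(L) = (L + L)*(L + (11 + L)/(9 - 2)) = (2*L)*(L + (11 + L)/7) = (2*L)*(L + (11/7 + L/7)) = (2*L)*(11/7 + 8*L/7) = 2*L*(11/7 + 8*L/7))
-R(g(p(-4))) = -2*(-4)²*(11 + 8*(-4)²)/7 = -2*16*(11 + 8*16)/7 = -2*16*(11 + 128)/7 = -2*16*139/7 = -1*4448/7 = -4448/7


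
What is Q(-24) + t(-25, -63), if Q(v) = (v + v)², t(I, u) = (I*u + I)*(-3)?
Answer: -2346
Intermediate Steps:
t(I, u) = -3*I - 3*I*u (t(I, u) = (I + I*u)*(-3) = -3*I - 3*I*u)
Q(v) = 4*v² (Q(v) = (2*v)² = 4*v²)
Q(-24) + t(-25, -63) = 4*(-24)² - 3*(-25)*(1 - 63) = 4*576 - 3*(-25)*(-62) = 2304 - 4650 = -2346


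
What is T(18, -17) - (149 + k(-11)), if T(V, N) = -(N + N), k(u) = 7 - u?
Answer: -133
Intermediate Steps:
T(V, N) = -2*N
T(18, -17) - (149 + k(-11)) = -2*(-17) - (149 + (7 - 1*(-11))) = 34 - (149 + (7 + 11)) = 34 - (149 + 18) = 34 - 1*167 = 34 - 167 = -133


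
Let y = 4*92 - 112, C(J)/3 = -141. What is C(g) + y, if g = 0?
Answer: -167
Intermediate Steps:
C(J) = -423 (C(J) = 3*(-141) = -423)
y = 256 (y = 368 - 112 = 256)
C(g) + y = -423 + 256 = -167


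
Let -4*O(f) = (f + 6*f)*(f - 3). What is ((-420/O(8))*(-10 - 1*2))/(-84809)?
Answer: 72/84809 ≈ 0.00084897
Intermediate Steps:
O(f) = -7*f*(-3 + f)/4 (O(f) = -(f + 6*f)*(f - 3)/4 = -7*f*(-3 + f)/4)
((-420/O(8))*(-10 - 1*2))/(-84809) = ((-420/((7/4)*8*(3 - 1*8)))*(-10 - 1*2))/(-84809) = ((-420/((7/4)*8*(3 - 8)))*(-10 - 2))*(-1/84809) = (-420/((7/4)*8*(-5))*(-12))*(-1/84809) = (-420/(-70)*(-12))*(-1/84809) = (-420*(-1)/70*(-12))*(-1/84809) = (-15*(-⅖)*(-12))*(-1/84809) = (6*(-12))*(-1/84809) = -72*(-1/84809) = 72/84809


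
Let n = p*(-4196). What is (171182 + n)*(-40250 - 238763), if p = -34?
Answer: -87567113998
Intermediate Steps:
n = 142664 (n = -34*(-4196) = 142664)
(171182 + n)*(-40250 - 238763) = (171182 + 142664)*(-40250 - 238763) = 313846*(-279013) = -87567113998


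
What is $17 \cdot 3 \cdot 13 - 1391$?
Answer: $-728$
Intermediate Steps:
$17 \cdot 3 \cdot 13 - 1391 = 51 \cdot 13 - 1391 = 663 - 1391 = -728$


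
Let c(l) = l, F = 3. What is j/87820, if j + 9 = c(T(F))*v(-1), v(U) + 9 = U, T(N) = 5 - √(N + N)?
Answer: -59/87820 + √6/8782 ≈ -0.00039291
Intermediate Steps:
T(N) = 5 - √2*√N (T(N) = 5 - √(2*N) = 5 - √2*√N)
v(U) = -9 + U
j = -59 + 10*√6 (j = -9 + (5 - √2*√3)*(-9 - 1) = -9 + (5 - √6)*(-10) = -9 + (-50 + 10*√6) = -59 + 10*√6 ≈ -34.505)
j/87820 = (-59 + 10*√6)/87820 = (-59 + 10*√6)*(1/87820) = -59/87820 + √6/8782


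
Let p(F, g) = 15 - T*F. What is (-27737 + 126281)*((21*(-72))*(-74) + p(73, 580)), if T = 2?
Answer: 11012981808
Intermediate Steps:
p(F, g) = 15 - 2*F
(-27737 + 126281)*((21*(-72))*(-74) + p(73, 580)) = (-27737 + 126281)*((21*(-72))*(-74) + (15 - 2*73)) = 98544*(-1512*(-74) + (15 - 146)) = 98544*(111888 - 131) = 98544*111757 = 11012981808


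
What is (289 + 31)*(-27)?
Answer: -8640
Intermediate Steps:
(289 + 31)*(-27) = 320*(-27) = -8640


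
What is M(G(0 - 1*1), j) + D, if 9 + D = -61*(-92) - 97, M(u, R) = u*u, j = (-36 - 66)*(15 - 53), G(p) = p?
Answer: 5507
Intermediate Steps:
j = 3876 (j = -102*(-38) = 3876)
M(u, R) = u**2
D = 5506 (D = -9 + (-61*(-92) - 97) = -9 + (5612 - 97) = -9 + 5515 = 5506)
M(G(0 - 1*1), j) + D = (0 - 1*1)**2 + 5506 = (0 - 1)**2 + 5506 = (-1)**2 + 5506 = 1 + 5506 = 5507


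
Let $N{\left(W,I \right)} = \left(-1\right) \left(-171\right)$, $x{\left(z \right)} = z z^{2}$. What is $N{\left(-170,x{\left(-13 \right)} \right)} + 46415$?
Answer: $46586$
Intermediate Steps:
$x{\left(z \right)} = z^{3}$
$N{\left(W,I \right)} = 171$
$N{\left(-170,x{\left(-13 \right)} \right)} + 46415 = 171 + 46415 = 46586$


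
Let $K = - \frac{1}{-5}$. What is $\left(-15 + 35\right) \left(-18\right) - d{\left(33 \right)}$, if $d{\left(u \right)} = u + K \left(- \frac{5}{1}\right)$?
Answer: $-392$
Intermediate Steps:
$K = \frac{1}{5}$ ($K = \left(-1\right) \left(- \frac{1}{5}\right) = \frac{1}{5} \approx 0.2$)
$d{\left(u \right)} = -1 + u$ ($d{\left(u \right)} = u + \frac{\left(-5\right) 1^{-1}}{5} = u + \frac{\left(-5\right) 1}{5} = u + \frac{1}{5} \left(-5\right) = u - 1 = -1 + u$)
$\left(-15 + 35\right) \left(-18\right) - d{\left(33 \right)} = \left(-15 + 35\right) \left(-18\right) - \left(-1 + 33\right) = 20 \left(-18\right) - 32 = -360 - 32 = -392$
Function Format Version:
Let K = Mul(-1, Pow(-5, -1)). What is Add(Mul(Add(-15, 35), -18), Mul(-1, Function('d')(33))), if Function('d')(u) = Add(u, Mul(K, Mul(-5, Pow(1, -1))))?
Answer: -392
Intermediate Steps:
K = Rational(1, 5) (K = Mul(-1, Rational(-1, 5)) = Rational(1, 5) ≈ 0.20000)
Function('d')(u) = Add(-1, u) (Function('d')(u) = Add(u, Mul(Rational(1, 5), Mul(-5, Pow(1, -1)))) = Add(u, Mul(Rational(1, 5), Mul(-5, 1))) = Add(u, Mul(Rational(1, 5), -5)) = Add(u, -1) = Add(-1, u))
Add(Mul(Add(-15, 35), -18), Mul(-1, Function('d')(33))) = Add(Mul(Add(-15, 35), -18), Mul(-1, Add(-1, 33))) = Add(Mul(20, -18), Mul(-1, 32)) = Add(-360, -32) = -392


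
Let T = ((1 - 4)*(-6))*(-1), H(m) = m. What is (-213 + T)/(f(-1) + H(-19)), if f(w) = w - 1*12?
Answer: 231/32 ≈ 7.2188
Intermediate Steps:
f(w) = -12 + w (f(w) = w - 12 = -12 + w)
T = -18 (T = -3*(-6)*(-1) = 18*(-1) = -18)
(-213 + T)/(f(-1) + H(-19)) = (-213 - 18)/((-12 - 1) - 19) = -231/(-13 - 19) = -231/(-32) = -231*(-1/32) = 231/32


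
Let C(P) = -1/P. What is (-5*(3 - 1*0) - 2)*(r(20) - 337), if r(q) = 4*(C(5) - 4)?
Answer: 30073/5 ≈ 6014.6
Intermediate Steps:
r(q) = -84/5 (r(q) = 4*(-1/5 - 4) = 4*(-21/5) = -84/5)
(-5*(3 - 1*0) - 2)*(r(20) - 337) = (-5*(3 - 1*0) - 2)*(-84/5 - 337) = (-5*(3 + 0) - 2)*(-1769/5) = (-5*3 - 2)*(-1769/5) = (-15 - 2)*(-1769/5) = -17*(-1769/5) = 30073/5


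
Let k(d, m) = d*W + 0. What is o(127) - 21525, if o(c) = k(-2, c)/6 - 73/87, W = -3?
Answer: -1872661/87 ≈ -21525.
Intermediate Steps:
k(d, m) = -3*d (k(d, m) = d*(-3) + 0 = -3*d + 0 = -3*d)
o(c) = 14/87 (o(c) = -3*(-2)/6 - 73/87 = 6*(⅙) - 73*1/87 = 1 - 73/87 = 14/87)
o(127) - 21525 = 14/87 - 21525 = -1872661/87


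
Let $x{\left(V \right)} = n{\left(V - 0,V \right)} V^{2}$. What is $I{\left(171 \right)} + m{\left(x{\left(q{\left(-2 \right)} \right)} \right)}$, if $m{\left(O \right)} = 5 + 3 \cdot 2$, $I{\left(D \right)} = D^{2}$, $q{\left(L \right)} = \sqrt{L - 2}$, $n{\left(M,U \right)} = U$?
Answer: $29252$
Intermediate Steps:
$q{\left(L \right)} = \sqrt{-2 + L}$
$x{\left(V \right)} = V^{3}$ ($x{\left(V \right)} = V V^{2} = V^{3}$)
$m{\left(O \right)} = 11$ ($m{\left(O \right)} = 5 + 6 = 11$)
$I{\left(171 \right)} + m{\left(x{\left(q{\left(-2 \right)} \right)} \right)} = 171^{2} + 11 = 29241 + 11 = 29252$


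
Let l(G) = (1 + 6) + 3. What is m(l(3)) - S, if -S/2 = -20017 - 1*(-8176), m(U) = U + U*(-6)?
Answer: -23732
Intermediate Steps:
l(G) = 10 (l(G) = 7 + 3 = 10)
m(U) = -5*U (m(U) = U - 6*U = -5*U)
S = 23682 (S = -2*(-20017 - 1*(-8176)) = -2*(-20017 + 8176) = -2*(-11841) = 23682)
m(l(3)) - S = -5*10 - 1*23682 = -50 - 23682 = -23732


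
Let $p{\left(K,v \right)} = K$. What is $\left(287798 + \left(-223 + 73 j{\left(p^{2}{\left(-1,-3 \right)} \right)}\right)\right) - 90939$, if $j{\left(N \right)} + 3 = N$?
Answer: $196490$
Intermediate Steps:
$j{\left(N \right)} = -3 + N$
$\left(287798 + \left(-223 + 73 j{\left(p^{2}{\left(-1,-3 \right)} \right)}\right)\right) - 90939 = \left(287798 - \left(223 - 73 \left(-3 + \left(-1\right)^{2}\right)\right)\right) - 90939 = \left(287798 - \left(223 - 73 \left(-3 + 1\right)\right)\right) - 90939 = \left(287798 + \left(-223 + 73 \left(-2\right)\right)\right) - 90939 = \left(287798 - 369\right) - 90939 = 287429 - 90939 = 196490$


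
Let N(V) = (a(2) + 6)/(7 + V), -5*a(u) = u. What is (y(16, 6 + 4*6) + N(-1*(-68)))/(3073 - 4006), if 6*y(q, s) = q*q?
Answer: -16028/349875 ≈ -0.045811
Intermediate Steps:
a(u) = -u/5
y(q, s) = q²/6 (y(q, s) = (q*q)/6 = q²/6)
N(V) = 28/(5*(7 + V)) (N(V) = (-⅕*2 + 6)/(7 + V) = (-⅖ + 6)/(7 + V) = 28/(5*(7 + V)))
(y(16, 6 + 4*6) + N(-1*(-68)))/(3073 - 4006) = ((⅙)*16² + 28/(5*(7 - 1*(-68))))/(3073 - 4006) = ((⅙)*256 + 28/(5*(7 + 68)))/(-933) = (128/3 + (28/5)/75)*(-1/933) = (128/3 + (28/5)*(1/75))*(-1/933) = (128/3 + 28/375)*(-1/933) = (16028/375)*(-1/933) = -16028/349875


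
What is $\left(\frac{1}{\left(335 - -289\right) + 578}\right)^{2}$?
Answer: $\frac{1}{1444804} \approx 6.9214 \cdot 10^{-7}$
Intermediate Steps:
$\left(\frac{1}{\left(335 - -289\right) + 578}\right)^{2} = \left(\frac{1}{\left(335 + 289\right) + 578}\right)^{2} = \left(\frac{1}{624 + 578}\right)^{2} = \left(\frac{1}{1202}\right)^{2} = \frac{1}{1444804}$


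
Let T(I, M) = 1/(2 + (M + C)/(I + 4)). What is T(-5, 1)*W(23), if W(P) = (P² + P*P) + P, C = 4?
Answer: -1081/3 ≈ -360.33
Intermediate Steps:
W(P) = P + 2*P² (W(P) = (P² + P²) + P = 2*P² + P = P + 2*P²)
T(I, M) = 1/(2 + (4 + M)/(4 + I)) (T(I, M) = 1/(2 + (M + 4)/(I + 4)) = 1/(2 + (4 + M)/(4 + I)))
T(-5, 1)*W(23) = ((4 - 5)/(12 + 1 + 2*(-5)))*(23*(1 + 2*23)) = (-1/(12 + 1 - 10))*(23*(1 + 46)) = (-1/3)*(23*47) = ((⅓)*(-1))*1081 = -⅓*1081 = -1081/3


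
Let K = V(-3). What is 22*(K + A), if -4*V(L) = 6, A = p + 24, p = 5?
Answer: 605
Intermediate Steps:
A = 29 (A = 5 + 24 = 29)
V(L) = -3/2 (V(L) = -¼*6 = -3/2)
K = -3/2 ≈ -1.5000
22*(K + A) = 22*(-3/2 + 29) = 22*(55/2) = 605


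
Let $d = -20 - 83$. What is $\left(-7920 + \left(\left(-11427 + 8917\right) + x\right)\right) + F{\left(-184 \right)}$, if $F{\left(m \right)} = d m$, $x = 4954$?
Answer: $13476$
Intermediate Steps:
$d = -103$ ($d = -20 - 83 = -103$)
$F{\left(m \right)} = - 103 m$
$\left(-7920 + \left(\left(-11427 + 8917\right) + x\right)\right) + F{\left(-184 \right)} = \left(-7920 + \left(\left(-11427 + 8917\right) + 4954\right)\right) - -18952 = \left(-7920 + \left(-2510 + 4954\right)\right) + 18952 = \left(-7920 + 2444\right) + 18952 = -5476 + 18952 = 13476$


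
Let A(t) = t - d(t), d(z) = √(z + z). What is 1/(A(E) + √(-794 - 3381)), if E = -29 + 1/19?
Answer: -19/(550 - 95*I*√167 + 10*I*√209) ≈ -0.0070818 - 0.013946*I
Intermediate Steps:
E = -550/19 (E = -29 + 1/19 = -550/19 ≈ -28.947)
d(z) = √2*√z (d(z) = √(2*z) = √2*√z)
A(t) = t - √2*√t
1/(A(E) + √(-794 - 3381)) = 1/((-550/19 - √2*√(-550/19)) + √(-794 - 3381)) = 1/((-550/19 - √2*5*I*√418/19) + √(-4175)) = 1/((-550/19 - 10*I*√209/19) + 5*I*√167) = 1/(-550/19 + 5*I*√167 - 10*I*√209/19)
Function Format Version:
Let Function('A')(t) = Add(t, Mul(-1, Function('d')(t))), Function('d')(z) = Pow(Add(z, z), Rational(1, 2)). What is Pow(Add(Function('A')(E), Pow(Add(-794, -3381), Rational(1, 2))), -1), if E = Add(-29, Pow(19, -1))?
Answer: Mul(-19, Pow(Add(550, Mul(-95, I, Pow(167, Rational(1, 2))), Mul(10, I, Pow(209, Rational(1, 2)))), -1)) ≈ Add(-0.0070818, Mul(-0.013946, I))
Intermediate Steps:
E = Rational(-550, 19) (E = Add(-29, Rational(1, 19)) = Rational(-550, 19) ≈ -28.947)
Function('d')(z) = Mul(Pow(2, Rational(1, 2)), Pow(z, Rational(1, 2))) (Function('d')(z) = Pow(Mul(2, z), Rational(1, 2)) = Mul(Pow(2, Rational(1, 2)), Pow(z, Rational(1, 2))))
Function('A')(t) = Add(t, Mul(-1, Pow(2, Rational(1, 2)), Pow(t, Rational(1, 2)))) (Function('A')(t) = Add(t, Mul(-1, Mul(Pow(2, Rational(1, 2)), Pow(t, Rational(1, 2))))) = Add(t, Mul(-1, Pow(2, Rational(1, 2)), Pow(t, Rational(1, 2)))))
Pow(Add(Function('A')(E), Pow(Add(-794, -3381), Rational(1, 2))), -1) = Pow(Add(Add(Rational(-550, 19), Mul(-1, Pow(2, Rational(1, 2)), Pow(Rational(-550, 19), Rational(1, 2)))), Pow(Add(-794, -3381), Rational(1, 2))), -1) = Pow(Add(Add(Rational(-550, 19), Mul(-1, Pow(2, Rational(1, 2)), Mul(Rational(5, 19), I, Pow(418, Rational(1, 2))))), Pow(-4175, Rational(1, 2))), -1) = Pow(Add(Add(Rational(-550, 19), Mul(Rational(-10, 19), I, Pow(209, Rational(1, 2)))), Mul(5, I, Pow(167, Rational(1, 2)))), -1) = Pow(Add(Rational(-550, 19), Mul(5, I, Pow(167, Rational(1, 2))), Mul(Rational(-10, 19), I, Pow(209, Rational(1, 2)))), -1)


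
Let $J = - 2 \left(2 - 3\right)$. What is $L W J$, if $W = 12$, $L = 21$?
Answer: $504$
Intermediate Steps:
$J = 2$ ($J = \left(-2\right) \left(-1\right) = 2$)
$L W J = 21 \cdot 12 \cdot 2 = 252 \cdot 2 = 504$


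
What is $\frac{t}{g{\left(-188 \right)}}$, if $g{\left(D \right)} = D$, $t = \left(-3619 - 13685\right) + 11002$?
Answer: $\frac{3151}{94} \approx 33.521$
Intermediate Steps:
$t = -6302$ ($t = \left(-3619 - 13685\right) + 11002 = -17304 + 11002 = -6302$)
$\frac{t}{g{\left(-188 \right)}} = - \frac{6302}{-188} = \left(-6302\right) \left(- \frac{1}{188}\right) = \frac{3151}{94}$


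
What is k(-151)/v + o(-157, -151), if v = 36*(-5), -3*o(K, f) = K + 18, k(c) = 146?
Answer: 4097/90 ≈ 45.522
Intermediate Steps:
o(K, f) = -6 - K/3 (o(K, f) = -(K + 18)/3 = -(18 + K)/3 = -6 - K/3)
v = -180
k(-151)/v + o(-157, -151) = 146/(-180) + (-6 - 1/3*(-157)) = 146*(-1/180) + (-6 + 157/3) = -73/90 + 139/3 = 4097/90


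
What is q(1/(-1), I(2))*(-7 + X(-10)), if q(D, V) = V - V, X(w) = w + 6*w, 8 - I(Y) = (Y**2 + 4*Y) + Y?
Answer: 0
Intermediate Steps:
I(Y) = 8 - Y**2 - 5*Y (I(Y) = 8 - ((Y**2 + 4*Y) + Y) = 8 - (Y**2 + 5*Y) = 8 + (-Y**2 - 5*Y) = 8 - Y**2 - 5*Y)
X(w) = 7*w
q(D, V) = 0
q(1/(-1), I(2))*(-7 + X(-10)) = 0*(-7 + 7*(-10)) = 0*(-7 - 70) = 0*(-77) = 0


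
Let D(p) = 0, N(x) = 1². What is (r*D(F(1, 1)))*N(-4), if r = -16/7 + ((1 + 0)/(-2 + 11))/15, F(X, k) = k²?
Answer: 0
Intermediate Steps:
N(x) = 1
r = -2153/945 (r = -16*⅐ + (1/9)*(1/15) = -16/7 + (1*(⅑))*(1/15) = -16/7 + (⅑)*(1/15) = -16/7 + 1/135 = -2153/945 ≈ -2.2783)
(r*D(F(1, 1)))*N(-4) = -2153/945*0*1 = 0*1 = 0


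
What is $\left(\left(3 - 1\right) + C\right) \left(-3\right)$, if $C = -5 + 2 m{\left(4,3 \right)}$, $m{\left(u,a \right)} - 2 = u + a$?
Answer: $-45$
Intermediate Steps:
$m{\left(u,a \right)} = 2 + a + u$ ($m{\left(u,a \right)} = 2 + \left(u + a\right) = 2 + \left(a + u\right) = 2 + a + u$)
$C = 13$ ($C = -5 + 2 \left(2 + 3 + 4\right) = -5 + 2 \cdot 9 = -5 + 18 = 13$)
$\left(\left(3 - 1\right) + C\right) \left(-3\right) = \left(\left(3 - 1\right) + 13\right) \left(-3\right) = \left(2 + 13\right) \left(-3\right) = 15 \left(-3\right) = -45$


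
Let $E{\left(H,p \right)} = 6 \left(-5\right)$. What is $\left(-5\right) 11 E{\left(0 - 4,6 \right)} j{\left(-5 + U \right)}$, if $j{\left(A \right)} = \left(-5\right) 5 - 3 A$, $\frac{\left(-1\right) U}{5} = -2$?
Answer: $-66000$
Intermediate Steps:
$U = 10$ ($U = \left(-5\right) \left(-2\right) = 10$)
$E{\left(H,p \right)} = -30$
$j{\left(A \right)} = -25 - 3 A$
$\left(-5\right) 11 E{\left(0 - 4,6 \right)} j{\left(-5 + U \right)} = \left(-5\right) 11 \left(-30\right) \left(-25 - 3 \left(-5 + 10\right)\right) = \left(-55\right) \left(-30\right) \left(-25 - 15\right) = 1650 \left(-25 - 15\right) = 1650 \left(-40\right) = -66000$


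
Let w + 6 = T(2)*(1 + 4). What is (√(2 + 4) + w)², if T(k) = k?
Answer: (4 + √6)² ≈ 41.596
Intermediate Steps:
w = 4 (w = -6 + 2*(1 + 4) = -6 + 2*5 = -6 + 10 = 4)
(√(2 + 4) + w)² = (√(2 + 4) + 4)² = (√6 + 4)² = (4 + √6)²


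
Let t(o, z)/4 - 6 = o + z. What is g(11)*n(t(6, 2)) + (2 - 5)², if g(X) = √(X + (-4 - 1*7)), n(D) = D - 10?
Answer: 9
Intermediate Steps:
t(o, z) = 24 + 4*o + 4*z (t(o, z) = 24 + 4*(o + z) = 24 + (4*o + 4*z) = 24 + 4*o + 4*z)
n(D) = -10 + D
g(X) = √(-11 + X) (g(X) = √(X + (-4 - 7)) = √(X - 11) = √(-11 + X))
g(11)*n(t(6, 2)) + (2 - 5)² = √(-11 + 11)*(-10 + (24 + 4*6 + 4*2)) + (2 - 5)² = √0*(-10 + (24 + 24 + 8)) + (-3)² = 0*(-10 + 56) + 9 = 0*46 + 9 = 0 + 9 = 9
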